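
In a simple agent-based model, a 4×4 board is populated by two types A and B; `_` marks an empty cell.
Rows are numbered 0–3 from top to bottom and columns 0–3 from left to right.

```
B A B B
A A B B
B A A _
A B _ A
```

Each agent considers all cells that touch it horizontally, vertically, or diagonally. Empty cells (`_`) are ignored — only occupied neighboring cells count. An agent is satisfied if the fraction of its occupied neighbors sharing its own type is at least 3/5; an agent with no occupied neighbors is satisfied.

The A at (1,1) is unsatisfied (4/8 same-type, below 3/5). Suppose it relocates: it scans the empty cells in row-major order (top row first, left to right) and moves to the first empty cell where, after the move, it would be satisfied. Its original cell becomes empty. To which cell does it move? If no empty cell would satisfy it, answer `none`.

Vacating (1,1). Empty cells in order:
  (2,3): 2/4 same-type → still unsatisfied.
  (3,2): 3/4 same-type → satisfied — stop here.

(3,2)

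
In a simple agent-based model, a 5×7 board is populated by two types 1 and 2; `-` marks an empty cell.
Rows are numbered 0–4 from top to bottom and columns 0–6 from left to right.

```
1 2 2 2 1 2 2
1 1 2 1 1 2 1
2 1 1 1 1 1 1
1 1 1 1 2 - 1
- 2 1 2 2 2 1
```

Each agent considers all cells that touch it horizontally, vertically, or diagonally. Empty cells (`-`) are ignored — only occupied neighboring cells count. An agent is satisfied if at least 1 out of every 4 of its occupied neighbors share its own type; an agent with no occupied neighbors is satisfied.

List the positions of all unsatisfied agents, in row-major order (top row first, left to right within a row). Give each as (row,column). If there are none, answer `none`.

(2,0), (4,1)

Row 0: (0,0)1 2/3 ✓ · (0,1)2 2/5 ✓ · (0,2)2 3/5 ✓ · (0,3)2 2/5 ✓ · (0,4)1 2/5 ✓ · (0,5)2 2/5 ✓ · (0,6)2 2/3 ✓
Row 1: (1,0)1 3/5 ✓ · (1,1)1 4/8 ✓ · (1,2)2 3/8 ✓ · (1,3)1 5/8 ✓ · (1,4)1 5/8 ✓ · (1,5)2 2/8 ✓ · (1,6)1 2/5 ✓
Row 2: (2,0)2 0/5 ✗ · (2,1)1 6/8 ✓ · (2,2)1 7/8 ✓ · (2,3)1 6/8 ✓ · (2,4)1 5/7 ✓ · (2,5)1 5/7 ✓ · (2,6)1 3/4 ✓
Row 3: (3,0)1 2/4 ✓ · (3,1)1 5/7 ✓ · (3,2)1 6/8 ✓ · (3,3)1 5/8 ✓ · (3,4)2 3/7 ✓ · (3,6)1 3/4 ✓
Row 4: (4,1)2 0/4 ✗ · (4,2)1 3/5 ✓ · (4,3)2 2/5 ✓ · (4,4)2 3/4 ✓ · (4,5)2 2/4 ✓ · (4,6)1 1/2 ✓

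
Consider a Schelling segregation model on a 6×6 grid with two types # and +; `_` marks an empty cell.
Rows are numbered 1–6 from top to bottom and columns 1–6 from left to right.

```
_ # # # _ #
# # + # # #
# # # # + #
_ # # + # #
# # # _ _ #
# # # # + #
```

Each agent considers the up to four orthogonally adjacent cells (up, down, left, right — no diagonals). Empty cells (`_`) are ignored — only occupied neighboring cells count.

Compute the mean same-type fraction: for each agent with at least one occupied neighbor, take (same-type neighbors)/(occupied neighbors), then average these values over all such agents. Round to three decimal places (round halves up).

0.737

Row 1: (1,2)# 2/2 · (1,3)# 2/3 · (1,4)# 2/2 · (1,6)# 1/1
Row 2: (2,1)# 2/2 · (2,2)# 3/4 · (2,3)+ 0/4 · (2,4)# 3/4 · (2,5)# 2/3 · (2,6)# 3/3
Row 3: (3,1)# 2/2 · (3,2)# 4/4 · (3,3)# 3/4 · (3,4)# 2/4 · (3,5)+ 0/4 · (3,6)# 2/3
Row 4: (4,2)# 3/3 · (4,3)# 3/4 · (4,4)+ 0/3 · (4,5)# 1/3 · (4,6)# 3/3
Row 5: (5,1)# 2/2 · (5,2)# 4/4 · (5,3)# 3/3 · (5,6)# 2/2
Row 6: (6,1)# 2/2 · (6,2)# 3/3 · (6,3)# 3/3 · (6,4)# 1/2 · (6,5)+ 0/2 · (6,6)# 1/2
Sum over 31 agents: 2/2 + 2/3 + 2/2 + 1/1 + 2/2 + 3/4 + 0/4 + 3/4 + 2/3 + 3/3 + 2/2 + 4/4 + 3/4 + 2/4 + 0/4 + 2/3 + 3/3 + 3/4 + 0/3 + 1/3 + 3/3 + 2/2 + 4/4 + 3/3 + 2/2 + 2/2 + 3/3 + 3/3 + 1/2 + 0/2 + 1/2 = 137/6; mean = 137/6 ÷ 31 = 137/186 = 0.736559… → 0.737.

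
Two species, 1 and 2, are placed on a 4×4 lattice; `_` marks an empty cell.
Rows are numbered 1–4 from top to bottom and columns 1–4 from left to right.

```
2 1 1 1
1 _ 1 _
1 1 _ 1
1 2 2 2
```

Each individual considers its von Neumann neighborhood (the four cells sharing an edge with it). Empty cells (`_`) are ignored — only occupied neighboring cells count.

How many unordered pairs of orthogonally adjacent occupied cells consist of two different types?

5

Scan each occupied cell's neighbors to the right and below so each pair is counted once.
From row 1: 2 unlike of 5 pairs (running 2/5).
From row 2: 0 unlike of 1 pairs (running 2/6).
From row 3: 2 unlike of 4 pairs (running 4/10).
From row 4: 1 unlike of 3 pairs (running 5/13).
Total adjacent occupied pairs: 13; unlike-type pairs: 5.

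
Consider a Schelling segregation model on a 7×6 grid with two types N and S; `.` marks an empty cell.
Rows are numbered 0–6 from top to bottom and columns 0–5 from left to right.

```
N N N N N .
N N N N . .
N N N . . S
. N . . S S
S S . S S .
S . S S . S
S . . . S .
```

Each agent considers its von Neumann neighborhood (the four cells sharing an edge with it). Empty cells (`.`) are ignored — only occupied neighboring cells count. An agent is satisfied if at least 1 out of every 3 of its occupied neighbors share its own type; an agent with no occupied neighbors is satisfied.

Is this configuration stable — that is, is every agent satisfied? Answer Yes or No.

(0,0)N 2/2 ok
(0,1)N 3/3 ok
(0,2)N 3/3 ok
(0,3)N 3/3 ok
(0,4)N 1/1 ok
(1,0)N 3/3 ok
(1,1)N 4/4 ok
(1,2)N 4/4 ok
(1,3)N 2/2 ok
(2,0)N 2/2 ok
(2,1)N 4/4 ok
(2,2)N 2/2 ok
(2,5)S 1/1 ok
(3,1)N 1/2 ok
(3,4)S 2/2 ok
(3,5)S 2/2 ok
(4,0)S 2/2 ok
(4,1)S 1/2 ok
(4,3)S 2/2 ok
(4,4)S 2/2 ok
(5,0)S 2/2 ok
(5,2)S 1/1 ok
(5,3)S 2/2 ok
(5,5)S 0/0 ok
(6,0)S 1/1 ok
(6,4)S 0/0 ok
All meet the threshold, so the configuration is stable.

Yes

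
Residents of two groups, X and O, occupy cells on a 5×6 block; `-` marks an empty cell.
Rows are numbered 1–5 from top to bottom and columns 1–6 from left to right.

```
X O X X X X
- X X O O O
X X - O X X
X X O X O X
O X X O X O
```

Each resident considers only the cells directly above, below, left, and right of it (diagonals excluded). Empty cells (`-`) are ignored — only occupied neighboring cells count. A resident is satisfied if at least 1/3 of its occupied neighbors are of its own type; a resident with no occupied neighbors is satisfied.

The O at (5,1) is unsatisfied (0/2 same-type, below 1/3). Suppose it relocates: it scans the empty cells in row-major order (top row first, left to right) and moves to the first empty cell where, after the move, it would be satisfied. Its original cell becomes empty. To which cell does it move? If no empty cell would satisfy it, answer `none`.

(3,3)

Vacating (5,1). Empty cells in order:
  (2,1): 0/3 same-type → still unsatisfied.
  (3,3): 2/4 same-type → satisfied — stop here.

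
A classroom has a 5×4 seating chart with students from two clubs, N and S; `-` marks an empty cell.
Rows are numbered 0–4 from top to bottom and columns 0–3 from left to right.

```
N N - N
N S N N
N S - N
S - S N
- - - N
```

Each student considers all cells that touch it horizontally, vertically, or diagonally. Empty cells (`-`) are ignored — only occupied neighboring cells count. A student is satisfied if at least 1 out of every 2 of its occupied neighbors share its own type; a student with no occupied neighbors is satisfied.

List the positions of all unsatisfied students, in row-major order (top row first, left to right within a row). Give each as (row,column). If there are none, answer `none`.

Row 0: (0,0)N 2/3 ✓ · (0,1)N 3/4 ✓ · (0,3)N 2/2 ✓
Row 1: (1,0)N 3/5 ✓ · (1,1)S 1/6 ✗ · (1,2)N 4/6 ✓ · (1,3)N 3/3 ✓
Row 2: (2,0)N 1/4 ✗ · (2,1)S 3/6 ✓ · (2,3)N 3/4 ✓
Row 3: (3,0)S 1/2 ✓ · (3,2)S 1/4 ✗ · (3,3)N 2/3 ✓
Row 4: (4,3)N 1/2 ✓

(1,1), (2,0), (3,2)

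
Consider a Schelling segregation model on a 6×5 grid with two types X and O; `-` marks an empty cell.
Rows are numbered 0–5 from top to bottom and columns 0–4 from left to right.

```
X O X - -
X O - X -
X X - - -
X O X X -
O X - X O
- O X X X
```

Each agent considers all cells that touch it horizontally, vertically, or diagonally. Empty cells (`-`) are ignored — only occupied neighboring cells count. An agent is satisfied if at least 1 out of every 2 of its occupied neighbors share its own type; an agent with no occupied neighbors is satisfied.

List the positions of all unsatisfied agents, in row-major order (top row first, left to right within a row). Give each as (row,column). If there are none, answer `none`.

(0,0)X 1/3 ✗
(0,1)O 1/4 ✗
(0,2)X 1/3 ✗
(1,0)X 3/5 ✓
(1,1)O 1/6 ✗
(1,3)X 1/1 ✓
(2,0)X 3/5 ✓
(2,1)X 4/6 ✓
(3,0)X 3/5 ✓
(3,1)O 1/6 ✗
(3,2)X 4/5 ✓
(3,3)X 2/3 ✓
(4,0)O 2/4 ✓
(4,1)X 3/6 ✓
(4,3)X 5/6 ✓
(4,4)O 0/4 ✗
(5,1)O 1/3 ✗
(5,2)X 3/4 ✓
(5,3)X 3/4 ✓
(5,4)X 2/3 ✓

(0,0), (0,1), (0,2), (1,1), (3,1), (4,4), (5,1)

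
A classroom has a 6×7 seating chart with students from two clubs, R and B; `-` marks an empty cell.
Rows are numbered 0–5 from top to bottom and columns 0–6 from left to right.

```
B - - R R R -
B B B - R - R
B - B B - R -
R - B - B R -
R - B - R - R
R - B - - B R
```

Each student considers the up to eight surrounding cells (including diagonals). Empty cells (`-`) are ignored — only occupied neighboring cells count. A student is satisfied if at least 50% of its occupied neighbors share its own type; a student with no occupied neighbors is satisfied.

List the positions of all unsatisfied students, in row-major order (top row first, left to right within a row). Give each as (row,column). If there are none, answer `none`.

(3,4), (4,4), (5,5)

Row 0: (0,0)B 2/2 satisfied · (0,3)R 2/3 satisfied · (0,4)R 3/3 satisfied · (0,5)R 3/3 satisfied
Row 1: (1,0)B 3/3 satisfied · (1,1)B 5/5 satisfied · (1,2)B 3/4 satisfied · (1,4)R 4/5 satisfied · (1,6)R 2/2 satisfied
Row 2: (2,0)B 2/3 satisfied · (2,2)B 4/4 satisfied · (2,3)B 4/5 satisfied · (2,5)R 3/4 satisfied
Row 3: (3,0)R 1/2 satisfied · (3,2)B 3/3 satisfied · (3,4)B 1/4 not · (3,5)R 3/4 satisfied
Row 4: (4,0)R 2/2 satisfied · (4,2)B 2/2 satisfied · (4,4)R 1/3 not · (4,6)R 2/3 satisfied
Row 5: (5,0)R 1/1 satisfied · (5,2)B 1/1 satisfied · (5,5)B 0/3 not · (5,6)R 1/2 satisfied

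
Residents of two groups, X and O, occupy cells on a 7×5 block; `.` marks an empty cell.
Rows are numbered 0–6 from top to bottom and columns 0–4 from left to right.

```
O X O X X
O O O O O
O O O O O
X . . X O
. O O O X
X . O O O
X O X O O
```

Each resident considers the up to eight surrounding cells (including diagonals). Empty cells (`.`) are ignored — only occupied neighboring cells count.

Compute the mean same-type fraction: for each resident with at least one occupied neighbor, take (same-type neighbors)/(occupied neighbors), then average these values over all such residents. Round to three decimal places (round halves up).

0.577

Row 0: (0,0)O 2/3 · (0,1)X 0/5 · (0,2)O 3/5 · (0,3)X 1/5 · (0,4)X 1/3
Row 1: (1,0)O 4/5 · (1,1)O 7/8 · (1,2)O 6/8 · (1,3)O 6/8 · (1,4)O 3/5
Row 2: (2,0)O 3/4 · (2,1)O 5/6 · (2,2)O 5/6 · (2,3)O 6/7 · (2,4)O 4/5
Row 3: (3,0)X 0/3 · (3,3)X 1/7 · (3,4)O 3/5
Row 4: (4,1)O 2/4 · (4,2)O 4/5 · (4,3)O 5/7 · (4,4)X 1/5
Row 5: (5,0)X 1/3 · (5,2)O 6/7 · (5,3)O 6/8 · (5,4)O 4/5
Row 6: (6,0)X 1/2 · (6,1)O 1/4 · (6,2)X 0/4 · (6,3)O 4/5 · (6,4)O 3/3
Sum over 31 residents: 2/3 + 0/5 + 3/5 + 1/5 + 1/3 + 4/5 + 7/8 + 6/8 + 6/8 + 3/5 + 3/4 + 5/6 + 5/6 + 6/7 + 4/5 + 0/3 + 1/7 + 3/5 + 2/4 + 4/5 + 5/7 + 1/5 + 1/3 + 6/7 + 6/8 + 4/5 + 1/2 + 1/4 + 0/4 + 4/5 + 3/3 = 5011/280; mean = 5011/280 ÷ 31 = 5011/8680 = 0.577304… → 0.577.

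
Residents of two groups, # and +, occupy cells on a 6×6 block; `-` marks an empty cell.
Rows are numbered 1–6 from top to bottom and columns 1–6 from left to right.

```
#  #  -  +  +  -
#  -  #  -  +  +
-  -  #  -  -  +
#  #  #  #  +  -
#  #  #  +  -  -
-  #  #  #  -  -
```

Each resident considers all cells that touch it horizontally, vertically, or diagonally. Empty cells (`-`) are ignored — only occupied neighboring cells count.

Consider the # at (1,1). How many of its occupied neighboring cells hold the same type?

2

Occupied neighbors of (1,1): (1,2)=#, (2,1)=#.
Same type (#): 2 of 2.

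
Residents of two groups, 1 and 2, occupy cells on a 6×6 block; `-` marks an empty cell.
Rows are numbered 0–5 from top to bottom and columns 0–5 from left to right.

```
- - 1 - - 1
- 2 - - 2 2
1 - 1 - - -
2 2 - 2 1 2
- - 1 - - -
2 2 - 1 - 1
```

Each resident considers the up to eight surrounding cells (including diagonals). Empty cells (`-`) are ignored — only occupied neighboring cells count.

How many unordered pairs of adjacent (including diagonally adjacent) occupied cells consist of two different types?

Scan each occupied cell's neighbors to the right and below (and the two forward diagonals) so each pair is counted once.
From row 0: 3 unlike of 3 pairs (running 3/3).
From row 1: 2 unlike of 3 pairs (running 5/6).
From row 2: 4 unlike of 4 pairs (running 9/10).
From row 3: 4 unlike of 5 pairs (running 13/15).
From row 4: 1 unlike of 2 pairs (running 14/17).
From row 5: 0 unlike of 1 pairs (running 14/18).
Total adjacent occupied pairs: 18; unlike-type pairs: 14.

14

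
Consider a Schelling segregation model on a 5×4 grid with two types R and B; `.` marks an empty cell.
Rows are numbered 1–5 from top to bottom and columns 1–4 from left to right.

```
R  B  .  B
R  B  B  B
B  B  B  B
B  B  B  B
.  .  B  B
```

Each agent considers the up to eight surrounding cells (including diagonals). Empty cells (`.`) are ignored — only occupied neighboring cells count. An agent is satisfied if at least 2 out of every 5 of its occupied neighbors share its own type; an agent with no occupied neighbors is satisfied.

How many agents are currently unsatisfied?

2

(1,1)R 1/3 not
(1,2)B 2/4 satisfied
(1,4)B 2/2 satisfied
(2,1)R 1/5 not
(2,2)B 5/7 satisfied
(2,3)B 7/7 satisfied
(2,4)B 4/4 satisfied
(3,1)B 4/5 satisfied
(3,2)B 7/8 satisfied
(3,3)B 8/8 satisfied
(3,4)B 5/5 satisfied
(4,1)B 3/3 satisfied
(4,2)B 6/6 satisfied
(4,3)B 7/7 satisfied
(4,4)B 5/5 satisfied
(5,3)B 4/4 satisfied
(5,4)B 3/3 satisfied
Unsatisfied: (1,1), (2,1) — 2 in total.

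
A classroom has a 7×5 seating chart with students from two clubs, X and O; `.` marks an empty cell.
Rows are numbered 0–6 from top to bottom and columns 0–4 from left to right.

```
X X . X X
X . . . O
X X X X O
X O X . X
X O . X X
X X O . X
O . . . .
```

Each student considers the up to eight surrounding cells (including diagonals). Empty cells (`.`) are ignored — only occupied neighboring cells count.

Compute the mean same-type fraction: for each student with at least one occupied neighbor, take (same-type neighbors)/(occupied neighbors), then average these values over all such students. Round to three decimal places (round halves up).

0.608

Row 0: (0,0)X 2/2 · (0,1)X 2/2 · (0,3)X 1/2 · (0,4)X 1/2
Row 1: (1,0)X 4/4 · (1,4)O 1/4
Row 2: (2,0)X 3/4 · (2,1)X 5/6 · (2,2)X 3/4 · (2,3)X 3/5 · (2,4)O 1/3
Row 3: (3,0)X 3/5 · (3,1)O 1/7 · (3,2)X 4/6 · (3,4)X 3/4
Row 4: (4,0)X 3/5 · (4,1)O 2/7 · (4,3)X 4/5 · (4,4)X 3/3
Row 5: (5,0)X 2/4 · (5,1)X 2/5 · (5,2)O 1/3 · (5,4)X 2/2
Row 6: (6,0)O 0/2
Sum over 24 students: 2/2 + 2/2 + 1/2 + 1/2 + 4/4 + 1/4 + 3/4 + 5/6 + 3/4 + 3/5 + 1/3 + 3/5 + 1/7 + 4/6 + 3/4 + 3/5 + 2/7 + 4/5 + 3/3 + 2/4 + 2/5 + 1/3 + 2/2 + 0/2 = 613/42; mean = 613/42 ÷ 24 = 613/1008 = 0.608134… → 0.608.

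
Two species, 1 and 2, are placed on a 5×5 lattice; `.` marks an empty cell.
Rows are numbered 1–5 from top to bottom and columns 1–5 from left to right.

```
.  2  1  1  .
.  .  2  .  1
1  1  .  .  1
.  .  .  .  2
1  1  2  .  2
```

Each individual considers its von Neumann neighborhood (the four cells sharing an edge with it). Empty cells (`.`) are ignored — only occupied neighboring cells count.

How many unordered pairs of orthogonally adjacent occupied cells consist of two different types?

Scan each occupied cell's neighbors to the right and below so each pair is counted once.
From row 1: 2 unlike of 3 pairs (running 2/3).
From row 2: 0 unlike of 1 pairs (running 2/4).
From row 3: 1 unlike of 2 pairs (running 3/6).
From row 4: 0 unlike of 1 pairs (running 3/7).
From row 5: 1 unlike of 2 pairs (running 4/9).
Total adjacent occupied pairs: 9; unlike-type pairs: 4.

4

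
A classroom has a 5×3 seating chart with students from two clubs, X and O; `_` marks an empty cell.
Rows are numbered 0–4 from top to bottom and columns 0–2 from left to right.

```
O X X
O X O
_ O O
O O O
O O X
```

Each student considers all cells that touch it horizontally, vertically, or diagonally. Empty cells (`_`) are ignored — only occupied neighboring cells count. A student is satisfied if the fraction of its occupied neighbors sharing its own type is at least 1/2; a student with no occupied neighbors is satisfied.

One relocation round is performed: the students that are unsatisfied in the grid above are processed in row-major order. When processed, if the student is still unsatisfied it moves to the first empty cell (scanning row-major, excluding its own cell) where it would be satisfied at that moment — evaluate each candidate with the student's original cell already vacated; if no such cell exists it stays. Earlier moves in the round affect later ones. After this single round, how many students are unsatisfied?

Initially unsatisfied (in order): (0,0), (0,1), (1,1), (1,2), (4,2).
  (0,0) → (2,0).
  (0,1): now satisfied by earlier moves; stays.
  (1,1) → (0,0).
  (1,2): now satisfied by earlier moves; stays.
  (4,2): no empty cell satisfies it; stays.
Resulting grid:
X X X
O _ O
O O O
O O O
O O X
Unsatisfied now: (4,2).

1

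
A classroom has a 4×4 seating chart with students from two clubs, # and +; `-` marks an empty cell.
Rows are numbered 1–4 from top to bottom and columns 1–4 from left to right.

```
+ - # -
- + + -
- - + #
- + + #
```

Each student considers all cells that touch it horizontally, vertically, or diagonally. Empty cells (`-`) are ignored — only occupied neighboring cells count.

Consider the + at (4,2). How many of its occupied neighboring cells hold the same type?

2

Occupied neighbors of (4,2): (3,3)=+, (4,3)=+.
Same type (+): 2 of 2.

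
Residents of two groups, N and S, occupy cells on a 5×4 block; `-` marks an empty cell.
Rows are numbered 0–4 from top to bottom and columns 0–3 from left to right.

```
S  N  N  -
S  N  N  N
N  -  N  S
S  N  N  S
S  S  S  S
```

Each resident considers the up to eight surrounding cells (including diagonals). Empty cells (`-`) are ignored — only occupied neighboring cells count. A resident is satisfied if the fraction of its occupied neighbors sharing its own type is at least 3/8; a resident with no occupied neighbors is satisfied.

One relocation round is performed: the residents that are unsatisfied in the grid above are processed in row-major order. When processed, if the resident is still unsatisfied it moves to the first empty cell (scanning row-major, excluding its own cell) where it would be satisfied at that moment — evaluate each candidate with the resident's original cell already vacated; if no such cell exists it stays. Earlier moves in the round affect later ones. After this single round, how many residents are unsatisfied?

4

Initially unsatisfied (in order): (0,0), (1,0), (2,3), (3,2).
  (0,0): no empty cell satisfies it; stays.
  (1,0): no empty cell satisfies it; stays.
  (2,3): no empty cell satisfies it; stays.
  (3,2) → (0,3).
Resulting grid:
S N N N
S N N N
N - N S
S N - S
S S S S
Unsatisfied now: (0,0), (1,0), (2,3), (3,1).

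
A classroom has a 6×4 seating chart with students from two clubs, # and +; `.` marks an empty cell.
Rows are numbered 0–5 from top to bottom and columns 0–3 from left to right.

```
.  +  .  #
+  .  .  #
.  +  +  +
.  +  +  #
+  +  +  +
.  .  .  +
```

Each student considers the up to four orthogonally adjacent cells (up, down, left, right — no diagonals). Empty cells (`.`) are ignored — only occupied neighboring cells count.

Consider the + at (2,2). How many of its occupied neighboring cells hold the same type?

3

Occupied neighbors of (2,2): (3,2)=+, (2,1)=+, (2,3)=+.
Same type (+): 3 of 3.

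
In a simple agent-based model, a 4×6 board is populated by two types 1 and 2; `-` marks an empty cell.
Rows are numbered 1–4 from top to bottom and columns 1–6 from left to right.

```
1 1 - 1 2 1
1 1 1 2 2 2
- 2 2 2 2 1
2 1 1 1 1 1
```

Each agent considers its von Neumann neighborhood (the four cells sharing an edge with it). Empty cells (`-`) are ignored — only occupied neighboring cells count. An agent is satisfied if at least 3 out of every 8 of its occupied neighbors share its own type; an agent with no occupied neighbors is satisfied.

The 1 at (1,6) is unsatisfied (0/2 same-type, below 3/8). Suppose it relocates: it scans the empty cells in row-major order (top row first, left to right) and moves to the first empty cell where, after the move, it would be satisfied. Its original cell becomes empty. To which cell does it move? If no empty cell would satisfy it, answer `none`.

(1,3)

Vacating (1,6). Empty cells in order:
  (1,3): 3/3 same-type → satisfied — stop here.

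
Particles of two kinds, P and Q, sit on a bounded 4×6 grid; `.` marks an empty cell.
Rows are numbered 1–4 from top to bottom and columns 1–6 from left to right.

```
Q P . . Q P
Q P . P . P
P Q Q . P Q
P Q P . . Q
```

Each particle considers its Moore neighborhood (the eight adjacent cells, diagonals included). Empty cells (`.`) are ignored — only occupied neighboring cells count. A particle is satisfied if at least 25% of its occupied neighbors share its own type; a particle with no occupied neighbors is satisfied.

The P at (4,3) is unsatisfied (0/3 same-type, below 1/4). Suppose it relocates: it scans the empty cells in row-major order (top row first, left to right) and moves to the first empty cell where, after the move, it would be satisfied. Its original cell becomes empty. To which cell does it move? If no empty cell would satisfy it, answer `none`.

Vacating (4,3). Empty cells in order:
  (1,3): 3/3 same-type → satisfied — stop here.

(1,3)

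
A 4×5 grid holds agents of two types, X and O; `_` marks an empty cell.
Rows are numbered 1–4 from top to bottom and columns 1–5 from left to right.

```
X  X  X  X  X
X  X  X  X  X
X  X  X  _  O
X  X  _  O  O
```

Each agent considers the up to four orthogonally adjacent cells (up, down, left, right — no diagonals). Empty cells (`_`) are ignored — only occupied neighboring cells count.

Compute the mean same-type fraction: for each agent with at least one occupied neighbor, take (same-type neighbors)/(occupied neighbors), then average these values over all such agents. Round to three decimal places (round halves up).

0.954

(1,1)X 2/2
(1,2)X 3/3
(1,3)X 3/3
(1,4)X 3/3
(1,5)X 2/2
(2,1)X 3/3
(2,2)X 4/4
(2,3)X 4/4
(2,4)X 3/3
(2,5)X 2/3
(3,1)X 3/3
(3,2)X 4/4
(3,3)X 2/2
(3,5)O 1/2
(4,1)X 2/2
(4,2)X 2/2
(4,4)O 1/1
(4,5)O 2/2
Sum over 18 agents: 2/2 + 3/3 + 3/3 + 3/3 + 2/2 + 3/3 + 4/4 + 4/4 + 3/3 + 2/3 + 3/3 + 4/4 + 2/2 + 1/2 + 2/2 + 2/2 + 1/1 + 2/2 = 103/6; mean = 103/6 ÷ 18 = 103/108 = 0.953703… → 0.954.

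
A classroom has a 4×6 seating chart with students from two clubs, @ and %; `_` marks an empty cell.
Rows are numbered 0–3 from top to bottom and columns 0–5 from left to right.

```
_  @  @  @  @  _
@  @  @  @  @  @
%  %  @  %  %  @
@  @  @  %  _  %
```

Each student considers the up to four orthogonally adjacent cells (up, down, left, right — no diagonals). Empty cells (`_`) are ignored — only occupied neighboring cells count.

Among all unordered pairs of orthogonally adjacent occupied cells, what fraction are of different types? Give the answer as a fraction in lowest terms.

Scan each occupied cell's neighbors to the right and below so each pair is counted once.
From row 0: 0 unlike of 7 pairs (running 0/7).
From row 1: 4 unlike of 11 pairs (running 4/18).
From row 2: 6 unlike of 10 pairs (running 10/28).
From row 3: 1 unlike of 3 pairs (running 11/31).
Total adjacent occupied pairs: 31; unlike-type pairs: 11.
11/31 is already in lowest terms.

11/31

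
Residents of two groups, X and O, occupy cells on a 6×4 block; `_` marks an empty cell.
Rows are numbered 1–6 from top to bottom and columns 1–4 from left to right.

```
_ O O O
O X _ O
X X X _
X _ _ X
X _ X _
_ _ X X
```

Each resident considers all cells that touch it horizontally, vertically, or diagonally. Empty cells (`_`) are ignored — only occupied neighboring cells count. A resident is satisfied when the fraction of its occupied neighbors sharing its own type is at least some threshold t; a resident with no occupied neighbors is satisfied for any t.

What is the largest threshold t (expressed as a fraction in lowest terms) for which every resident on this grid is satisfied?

(1,2)O 2/3
(1,3)O 3/4
(1,4)O 2/2
(2,1)O 1/4
(2,2)X 3/6
(2,4)O 2/3
(3,1)X 3/4
(3,2)X 4/5
(3,3)X 3/4
(4,1)X 3/3
(4,4)X 2/2
(5,1)X 1/1
(5,3)X 3/3
(6,3)X 2/2
(6,4)X 2/2
The smallest same-type fraction is 1/4 at (2,1), which reduces to 1/4. Any threshold above that leaves this resident unsatisfied.

1/4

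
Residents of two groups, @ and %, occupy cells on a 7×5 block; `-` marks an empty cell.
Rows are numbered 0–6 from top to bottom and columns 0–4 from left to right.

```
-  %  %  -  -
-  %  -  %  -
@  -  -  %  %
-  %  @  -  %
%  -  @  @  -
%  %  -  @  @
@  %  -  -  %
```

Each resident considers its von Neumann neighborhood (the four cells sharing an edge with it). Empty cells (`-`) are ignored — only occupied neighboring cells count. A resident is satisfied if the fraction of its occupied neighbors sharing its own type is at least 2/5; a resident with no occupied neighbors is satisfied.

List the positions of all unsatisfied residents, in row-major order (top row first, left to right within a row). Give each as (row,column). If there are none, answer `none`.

Row 0: (0,1)% 2/2 ✓ · (0,2)% 1/1 ✓
Row 1: (1,1)% 1/1 ✓ · (1,3)% 1/1 ✓
Row 2: (2,0)@ 0/0 ✓ · (2,3)% 2/2 ✓ · (2,4)% 2/2 ✓
Row 3: (3,1)% 0/1 ✗ · (3,2)@ 1/2 ✓ · (3,4)% 1/1 ✓
Row 4: (4,0)% 1/1 ✓ · (4,2)@ 2/2 ✓ · (4,3)@ 2/2 ✓
Row 5: (5,0)% 2/3 ✓ · (5,1)% 2/2 ✓ · (5,3)@ 2/2 ✓ · (5,4)@ 1/2 ✓
Row 6: (6,0)@ 0/2 ✗ · (6,1)% 1/2 ✓ · (6,4)% 0/1 ✗

(3,1), (6,0), (6,4)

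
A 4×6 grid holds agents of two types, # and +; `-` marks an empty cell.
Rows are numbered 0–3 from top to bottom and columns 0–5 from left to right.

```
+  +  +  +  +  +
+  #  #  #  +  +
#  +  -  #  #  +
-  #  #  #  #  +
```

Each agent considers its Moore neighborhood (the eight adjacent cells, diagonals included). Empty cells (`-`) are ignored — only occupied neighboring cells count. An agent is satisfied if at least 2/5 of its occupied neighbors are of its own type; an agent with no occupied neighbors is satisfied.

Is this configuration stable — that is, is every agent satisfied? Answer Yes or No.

No

(0,0)+ 2/3 ok
(0,1)+ 3/5 ok
(0,2)+ 2/5 ok
(0,3)+ 3/5 ok
(0,4)+ 4/5 ok
(0,5)+ 3/3 ok
(1,0)+ 3/5 ok
(1,1)# 2/7 unhappy
(1,2)# 3/7 ok
(1,3)# 3/7 ok
(1,4)+ 5/8 ok
(1,5)+ 4/5 ok
(2,0)# 2/4 ok
(2,1)+ 1/6 unhappy
(2,3)# 6/7 ok
(2,4)# 4/8 ok
(2,5)+ 3/5 ok
(3,1)# 2/3 ok
(3,2)# 3/4 ok
(3,3)# 4/4 ok
(3,4)# 3/5 ok
(3,5)+ 1/3 unhappy
For instance (1,1) has only 2/7 same-type neighbors, below 2/5.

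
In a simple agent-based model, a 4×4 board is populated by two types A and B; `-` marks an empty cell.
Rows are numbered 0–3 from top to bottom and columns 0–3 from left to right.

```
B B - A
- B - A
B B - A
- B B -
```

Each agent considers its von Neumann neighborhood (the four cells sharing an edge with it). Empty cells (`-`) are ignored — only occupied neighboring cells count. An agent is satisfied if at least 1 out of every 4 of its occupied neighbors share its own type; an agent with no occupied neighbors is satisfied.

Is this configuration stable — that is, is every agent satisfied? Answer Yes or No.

Row 0: (0,0)B 1/1 ✓ · (0,1)B 2/2 ✓ · (0,3)A 1/1 ✓
Row 1: (1,1)B 2/2 ✓ · (1,3)A 2/2 ✓
Row 2: (2,0)B 1/1 ✓ · (2,1)B 3/3 ✓ · (2,3)A 1/1 ✓
Row 3: (3,1)B 2/2 ✓ · (3,2)B 1/1 ✓
All meet the threshold, so the configuration is stable.

Yes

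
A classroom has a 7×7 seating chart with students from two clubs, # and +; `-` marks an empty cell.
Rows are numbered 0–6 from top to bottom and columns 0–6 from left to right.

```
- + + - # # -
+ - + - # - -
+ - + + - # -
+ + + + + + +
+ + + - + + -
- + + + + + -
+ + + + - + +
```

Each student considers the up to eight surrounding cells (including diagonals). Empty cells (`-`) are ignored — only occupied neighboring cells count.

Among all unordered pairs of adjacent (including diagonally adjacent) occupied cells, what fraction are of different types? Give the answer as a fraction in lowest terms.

2/39

Scan each occupied cell's neighbors to the right and below (and the two forward diagonals) so each pair is counted once.
From row 0: 0 unlike of 7 pairs (running 0/7).
From row 1: 1 unlike of 5 pairs (running 1/12).
From row 2: 3 unlike of 12 pairs (running 4/24).
From row 3: 0 unlike of 20 pairs (running 4/44).
From row 4: 0 unlike of 14 pairs (running 4/58).
From row 5: 0 unlike of 16 pairs (running 4/74).
From row 6: 0 unlike of 4 pairs (running 4/78).
Total adjacent occupied pairs: 78; unlike-type pairs: 4.
4/78 reduces to 2/39.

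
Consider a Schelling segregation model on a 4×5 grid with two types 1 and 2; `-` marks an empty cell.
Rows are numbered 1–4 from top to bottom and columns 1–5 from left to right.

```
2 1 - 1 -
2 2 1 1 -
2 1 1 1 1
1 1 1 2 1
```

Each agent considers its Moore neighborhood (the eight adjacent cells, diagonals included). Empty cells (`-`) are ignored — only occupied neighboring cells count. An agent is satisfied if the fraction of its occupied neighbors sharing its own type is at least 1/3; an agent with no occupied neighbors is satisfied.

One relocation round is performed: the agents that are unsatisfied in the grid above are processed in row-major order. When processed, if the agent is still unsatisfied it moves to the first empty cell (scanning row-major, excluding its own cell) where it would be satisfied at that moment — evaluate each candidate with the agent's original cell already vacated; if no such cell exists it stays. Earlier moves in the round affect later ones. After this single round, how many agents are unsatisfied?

0

Initially unsatisfied (in order): (1,2), (4,4).
  (1,2) → (1,3).
  (4,4) → (1,2).
Resulting grid:
2 2 1 1 -
2 2 1 1 -
2 1 1 1 1
1 1 1 - 1
All satisfied now.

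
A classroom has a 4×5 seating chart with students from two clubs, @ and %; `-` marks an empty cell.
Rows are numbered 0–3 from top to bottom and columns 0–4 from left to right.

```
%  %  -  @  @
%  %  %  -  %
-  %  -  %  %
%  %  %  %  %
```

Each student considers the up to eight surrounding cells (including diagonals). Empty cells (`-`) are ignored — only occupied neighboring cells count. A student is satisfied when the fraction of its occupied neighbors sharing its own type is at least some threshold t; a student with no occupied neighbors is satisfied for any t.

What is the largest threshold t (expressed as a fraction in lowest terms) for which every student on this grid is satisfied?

(0,0)% 3/3
(0,1)% 4/4
(0,3)@ 1/3
(0,4)@ 1/2
(1,0)% 4/4
(1,1)% 5/5
(1,2)% 4/5
(1,4)% 2/4
(2,1)% 6/6
(2,3)% 6/6
(2,4)% 4/4
(3,0)% 2/2
(3,1)% 3/3
(3,2)% 4/4
(3,3)% 4/4
(3,4)% 3/3
The smallest same-type fraction is 1/3 at (0,3), which reduces to 1/3. Any threshold above that leaves this student unsatisfied.

1/3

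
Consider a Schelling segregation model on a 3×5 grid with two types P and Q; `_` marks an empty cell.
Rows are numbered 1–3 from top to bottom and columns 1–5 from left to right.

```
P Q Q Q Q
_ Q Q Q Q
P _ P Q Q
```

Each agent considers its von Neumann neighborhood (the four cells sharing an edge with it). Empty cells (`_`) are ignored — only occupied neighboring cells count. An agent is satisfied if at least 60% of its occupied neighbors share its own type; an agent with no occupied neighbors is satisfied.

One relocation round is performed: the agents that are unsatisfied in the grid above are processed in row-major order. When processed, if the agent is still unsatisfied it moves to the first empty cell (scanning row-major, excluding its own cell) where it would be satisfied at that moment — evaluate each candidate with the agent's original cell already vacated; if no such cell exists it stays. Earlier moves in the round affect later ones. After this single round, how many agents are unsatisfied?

1

Initially unsatisfied (in order): (1,1), (3,3).
  (1,1) → (3,2).
  (3,3): no empty cell satisfies it; stays.
Resulting grid:
_ Q Q Q Q
_ Q Q Q Q
P P P Q Q
Unsatisfied now: (3,3).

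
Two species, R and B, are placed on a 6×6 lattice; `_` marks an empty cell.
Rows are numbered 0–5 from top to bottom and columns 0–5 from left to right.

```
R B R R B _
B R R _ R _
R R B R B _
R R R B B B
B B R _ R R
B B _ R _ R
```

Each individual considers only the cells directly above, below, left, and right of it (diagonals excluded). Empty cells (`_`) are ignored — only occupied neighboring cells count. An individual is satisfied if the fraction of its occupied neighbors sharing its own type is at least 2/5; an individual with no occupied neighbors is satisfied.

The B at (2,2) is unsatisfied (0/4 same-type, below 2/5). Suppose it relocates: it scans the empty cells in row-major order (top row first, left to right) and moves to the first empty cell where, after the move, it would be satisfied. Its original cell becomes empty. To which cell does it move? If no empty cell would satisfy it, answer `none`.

(0,5)

Vacating (2,2). Empty cells in order:
  (0,5): 1/1 same-type → satisfied — stop here.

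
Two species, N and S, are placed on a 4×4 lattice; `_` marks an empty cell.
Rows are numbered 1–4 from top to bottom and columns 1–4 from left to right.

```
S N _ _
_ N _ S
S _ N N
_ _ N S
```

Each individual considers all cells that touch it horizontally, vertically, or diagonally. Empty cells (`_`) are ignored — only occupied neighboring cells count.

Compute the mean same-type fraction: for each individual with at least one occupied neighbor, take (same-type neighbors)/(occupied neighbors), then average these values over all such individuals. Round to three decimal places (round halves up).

(1,1)S 0/2
(1,2)N 1/2
(2,2)N 2/4
(2,4)S 0/2
(3,1)S 0/1
(3,3)N 3/5
(3,4)N 2/4
(4,3)N 2/3
(4,4)S 0/3
Sum over 9 individuals: 0/2 + 1/2 + 2/4 + 0/2 + 0/1 + 3/5 + 2/4 + 2/3 + 0/3 = 83/30; mean = 83/30 ÷ 9 = 83/270 = 0.307407… → 0.307.

0.307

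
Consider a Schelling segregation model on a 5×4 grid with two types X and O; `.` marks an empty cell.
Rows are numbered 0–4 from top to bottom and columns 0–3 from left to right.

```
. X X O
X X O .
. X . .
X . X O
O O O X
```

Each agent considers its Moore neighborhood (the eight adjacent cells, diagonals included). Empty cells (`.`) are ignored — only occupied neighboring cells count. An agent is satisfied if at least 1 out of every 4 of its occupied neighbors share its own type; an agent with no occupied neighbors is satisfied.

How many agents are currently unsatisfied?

1

(0,1)X 3/4 ok
(0,2)X 2/4 ok
(0,3)O 1/2 ok
(1,0)X 3/3 ok
(1,1)X 4/5 ok
(1,2)O 1/5 unhappy
(2,1)X 4/5 ok
(3,0)X 1/3 ok
(3,2)X 2/5 ok
(3,3)O 1/3 ok
(4,0)O 1/2 ok
(4,1)O 2/4 ok
(4,2)O 2/4 ok
(4,3)X 1/3 ok
Unsatisfied: (1,2) — 1 in total.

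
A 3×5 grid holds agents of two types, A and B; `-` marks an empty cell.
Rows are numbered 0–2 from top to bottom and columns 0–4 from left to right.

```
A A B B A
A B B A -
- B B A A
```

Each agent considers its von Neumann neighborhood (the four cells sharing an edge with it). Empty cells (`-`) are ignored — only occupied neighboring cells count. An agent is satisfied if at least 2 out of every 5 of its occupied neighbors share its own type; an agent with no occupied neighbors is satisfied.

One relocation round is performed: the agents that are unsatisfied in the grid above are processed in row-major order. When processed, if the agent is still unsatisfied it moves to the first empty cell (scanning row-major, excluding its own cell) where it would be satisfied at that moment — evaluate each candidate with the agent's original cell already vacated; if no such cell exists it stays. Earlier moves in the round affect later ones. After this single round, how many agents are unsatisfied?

Initially unsatisfied (in order): (0,1), (0,3), (0,4), (1,3).
  (0,1) → (1,4).
  (0,3) → (0,1).
  (0,4): now satisfied by earlier moves; stays.
  (1,3): now satisfied by earlier moves; stays.
Resulting grid:
A B B - A
A B B A A
- B B A A
All satisfied now.

0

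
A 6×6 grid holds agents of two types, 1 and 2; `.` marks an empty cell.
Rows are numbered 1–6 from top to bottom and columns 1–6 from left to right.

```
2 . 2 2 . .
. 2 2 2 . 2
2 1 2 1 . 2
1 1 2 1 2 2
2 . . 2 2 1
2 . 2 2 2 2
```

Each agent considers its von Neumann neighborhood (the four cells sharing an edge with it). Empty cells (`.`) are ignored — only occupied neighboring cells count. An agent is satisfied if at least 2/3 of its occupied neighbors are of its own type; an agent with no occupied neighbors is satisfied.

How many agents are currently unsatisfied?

11

(1,1)2 0/0 ✓
(1,3)2 2/2 ✓
(1,4)2 2/2 ✓
(2,2)2 1/2 ✗
(2,3)2 4/4 ✓
(2,4)2 2/3 ✓
(2,6)2 1/1 ✓
(3,1)2 0/2 ✗
(3,2)1 1/4 ✗
(3,3)2 2/4 ✗
(3,4)1 1/3 ✗
(3,6)2 2/2 ✓
(4,1)1 1/3 ✗
(4,2)1 2/3 ✓
(4,3)2 1/3 ✗
(4,4)1 1/4 ✗
(4,5)2 2/3 ✓
(4,6)2 2/3 ✓
(5,1)2 1/2 ✗
(5,4)2 2/3 ✓
(5,5)2 3/4 ✓
(5,6)1 0/3 ✗
(6,1)2 1/1 ✓
(6,3)2 1/1 ✓
(6,4)2 3/3 ✓
(6,5)2 3/3 ✓
(6,6)2 1/2 ✗
Unsatisfied: (2,2), (3,1), (3,2), (3,3), (3,4), (4,1), (4,3), (4,4), (5,1), (5,6), (6,6) — 11 in total.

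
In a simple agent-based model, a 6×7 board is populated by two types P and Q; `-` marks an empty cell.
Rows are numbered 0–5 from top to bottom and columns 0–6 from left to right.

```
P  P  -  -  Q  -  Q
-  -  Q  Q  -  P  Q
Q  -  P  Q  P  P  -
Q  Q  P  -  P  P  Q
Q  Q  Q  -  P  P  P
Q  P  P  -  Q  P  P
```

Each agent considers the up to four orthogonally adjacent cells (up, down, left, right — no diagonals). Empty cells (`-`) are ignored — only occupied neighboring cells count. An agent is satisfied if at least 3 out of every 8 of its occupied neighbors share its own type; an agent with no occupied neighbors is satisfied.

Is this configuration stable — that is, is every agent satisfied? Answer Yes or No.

No

(0,0)P 1/1 ✓
(0,1)P 1/1 ✓
(0,4)Q 0/0 ✓
(0,6)Q 1/1 ✓
(1,2)Q 1/2 ✓
(1,3)Q 2/2 ✓
(1,5)P 1/2 ✓
(1,6)Q 1/2 ✓
(2,0)Q 1/1 ✓
(2,2)P 1/3 ✗
(2,3)Q 1/3 ✗
(2,4)P 2/3 ✓
(2,5)P 3/3 ✓
(3,0)Q 3/3 ✓
(3,1)Q 2/3 ✓
(3,2)P 1/3 ✗
(3,4)P 3/3 ✓
(3,5)P 3/4 ✓
(3,6)Q 0/2 ✗
(4,0)Q 3/3 ✓
(4,1)Q 3/4 ✓
(4,2)Q 1/3 ✗
(4,4)P 2/3 ✓
(4,5)P 4/4 ✓
(4,6)P 2/3 ✓
(5,0)Q 1/2 ✓
(5,1)P 1/3 ✗
(5,2)P 1/2 ✓
(5,4)Q 0/2 ✗
(5,5)P 2/3 ✓
(5,6)P 2/2 ✓
For instance (2,2) has only 1/3 same-type neighbors, below 3/8.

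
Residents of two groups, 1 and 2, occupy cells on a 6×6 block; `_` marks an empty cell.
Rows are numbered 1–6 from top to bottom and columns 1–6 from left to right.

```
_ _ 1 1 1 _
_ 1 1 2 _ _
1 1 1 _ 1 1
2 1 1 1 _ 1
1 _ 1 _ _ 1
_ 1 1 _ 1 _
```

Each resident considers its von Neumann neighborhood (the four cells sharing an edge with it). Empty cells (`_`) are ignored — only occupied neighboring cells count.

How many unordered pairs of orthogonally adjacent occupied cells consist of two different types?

5

Scan each occupied cell's neighbors to the right and below so each pair is counted once.
Row 1: 1(1,3)–1(1,4)= 1(1,3)–1(2,3)= 1(1,4)–1(1,5)= 1(1,4)–2(2,4)≠  → 1/4 unlike.
Row 2: 1(2,2)–1(2,3)= 1(2,2)–1(3,2)= 1(2,3)–2(2,4)≠ 1(2,3)–1(3,3)=  → 1/4 unlike.
Row 3: 1(3,1)–1(3,2)= 1(3,1)–2(4,1)≠ 1(3,2)–1(3,3)= 1(3,2)–1(4,2)= 1(3,3)–1(4,3)= 1(3,5)–1(3,6)= 1(3,6)–1(4,6)=  → 1/7 unlike.
Row 4: 2(4,1)–1(4,2)≠ 2(4,1)–1(5,1)≠ 1(4,2)–1(4,3)= 1(4,3)–1(4,4)= 1(4,3)–1(5,3)= 1(4,6)–1(5,6)=  → 2/6 unlike.
Row 5: 1(5,3)–1(6,3)=  → 0/1 unlike.
Row 6: 1(6,2)–1(6,3)=  → 0/1 unlike.
Total adjacent occupied pairs: 23; unlike-type pairs: 5.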